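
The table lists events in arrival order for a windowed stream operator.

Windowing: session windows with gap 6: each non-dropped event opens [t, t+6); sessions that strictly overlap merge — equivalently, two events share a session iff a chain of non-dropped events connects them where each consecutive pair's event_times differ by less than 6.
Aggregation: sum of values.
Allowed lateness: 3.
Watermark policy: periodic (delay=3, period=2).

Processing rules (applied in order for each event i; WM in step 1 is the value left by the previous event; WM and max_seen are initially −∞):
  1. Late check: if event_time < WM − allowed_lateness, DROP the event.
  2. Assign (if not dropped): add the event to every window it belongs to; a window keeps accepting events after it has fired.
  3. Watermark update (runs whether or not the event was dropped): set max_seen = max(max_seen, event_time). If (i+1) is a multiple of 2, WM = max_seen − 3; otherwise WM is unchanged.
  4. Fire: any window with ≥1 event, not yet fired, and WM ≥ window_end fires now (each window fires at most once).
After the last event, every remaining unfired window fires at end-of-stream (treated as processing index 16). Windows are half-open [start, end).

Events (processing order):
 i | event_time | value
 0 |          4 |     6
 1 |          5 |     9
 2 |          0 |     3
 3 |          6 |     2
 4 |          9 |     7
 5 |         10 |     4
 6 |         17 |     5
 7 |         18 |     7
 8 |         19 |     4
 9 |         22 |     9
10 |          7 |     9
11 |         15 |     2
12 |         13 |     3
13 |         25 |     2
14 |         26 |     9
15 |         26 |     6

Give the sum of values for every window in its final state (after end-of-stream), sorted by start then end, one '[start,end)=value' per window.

[0,16)=31 [17,32)=42

i=0 t=4 v=6: → [4,10); WM=−∞
i=1 t=5 v=9: → [4,11); WM=2
i=2 t=0 v=3: → [0,11); WM=2
i=3 t=6 v=2: → [0,12); WM=3
i=4 t=9 v=7: → [0,15); WM=3
i=5 t=10 v=4: → [0,16); WM=7
i=6 t=17 v=5: → [17,23); WM=7
i=7 t=18 v=7: → [17,24); WM=15
i=8 t=19 v=4: → [17,25); WM=15
i=9 t=22 v=9: → [17,28); WM=19
i=10 t=7 v=9: DROP (t<19-3); WM=19
i=11 t=15 v=2: DROP (t<19-3); WM=19
i=12 t=13 v=3: DROP (t<19-3); WM=19
i=13 t=25 v=2: → [17,31); WM=22
i=14 t=26 v=9: → [17,32); WM=22
i=15 t=26 v=6: → [17,32); WM=23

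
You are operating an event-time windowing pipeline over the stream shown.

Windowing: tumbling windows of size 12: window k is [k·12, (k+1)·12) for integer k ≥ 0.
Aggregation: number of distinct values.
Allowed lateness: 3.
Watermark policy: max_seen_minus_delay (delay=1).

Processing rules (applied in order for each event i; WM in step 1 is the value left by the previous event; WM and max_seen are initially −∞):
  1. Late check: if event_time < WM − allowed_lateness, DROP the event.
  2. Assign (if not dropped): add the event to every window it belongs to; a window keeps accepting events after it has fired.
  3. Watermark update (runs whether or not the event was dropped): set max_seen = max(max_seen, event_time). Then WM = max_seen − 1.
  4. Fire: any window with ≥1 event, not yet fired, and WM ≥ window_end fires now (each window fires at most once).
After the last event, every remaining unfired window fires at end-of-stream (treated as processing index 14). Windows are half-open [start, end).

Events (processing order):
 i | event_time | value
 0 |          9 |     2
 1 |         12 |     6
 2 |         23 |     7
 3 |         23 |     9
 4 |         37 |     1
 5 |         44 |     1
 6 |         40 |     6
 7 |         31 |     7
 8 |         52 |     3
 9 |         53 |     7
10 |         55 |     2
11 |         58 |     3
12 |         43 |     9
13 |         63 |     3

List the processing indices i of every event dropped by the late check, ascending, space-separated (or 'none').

7 12

i=0 t=9 v=2: → [0,12); WM=8
i=1 t=12 v=6: → [12,24); WM=11
i=2 t=23 v=7: → [12,24); WM=22; [0,12) fires=1
i=3 t=23 v=9: → [12,24); WM=22
i=4 t=37 v=1: → [36,48); WM=36; [12,24) fires=3
i=5 t=44 v=1: → [36,48); WM=43
i=6 t=40 v=6: → [36,48); WM=43
i=7 t=31 v=7: DROP (t<43-3); WM=43
i=8 t=52 v=3: → [48,60); WM=51; [36,48) fires=2
i=9 t=53 v=7: → [48,60); WM=52
i=10 t=55 v=2: → [48,60); WM=54
i=11 t=58 v=3: → [48,60); WM=57
i=12 t=43 v=9: DROP (t<57-3); WM=57
i=13 t=63 v=3: → [60,72); WM=62; [48,60) fires=3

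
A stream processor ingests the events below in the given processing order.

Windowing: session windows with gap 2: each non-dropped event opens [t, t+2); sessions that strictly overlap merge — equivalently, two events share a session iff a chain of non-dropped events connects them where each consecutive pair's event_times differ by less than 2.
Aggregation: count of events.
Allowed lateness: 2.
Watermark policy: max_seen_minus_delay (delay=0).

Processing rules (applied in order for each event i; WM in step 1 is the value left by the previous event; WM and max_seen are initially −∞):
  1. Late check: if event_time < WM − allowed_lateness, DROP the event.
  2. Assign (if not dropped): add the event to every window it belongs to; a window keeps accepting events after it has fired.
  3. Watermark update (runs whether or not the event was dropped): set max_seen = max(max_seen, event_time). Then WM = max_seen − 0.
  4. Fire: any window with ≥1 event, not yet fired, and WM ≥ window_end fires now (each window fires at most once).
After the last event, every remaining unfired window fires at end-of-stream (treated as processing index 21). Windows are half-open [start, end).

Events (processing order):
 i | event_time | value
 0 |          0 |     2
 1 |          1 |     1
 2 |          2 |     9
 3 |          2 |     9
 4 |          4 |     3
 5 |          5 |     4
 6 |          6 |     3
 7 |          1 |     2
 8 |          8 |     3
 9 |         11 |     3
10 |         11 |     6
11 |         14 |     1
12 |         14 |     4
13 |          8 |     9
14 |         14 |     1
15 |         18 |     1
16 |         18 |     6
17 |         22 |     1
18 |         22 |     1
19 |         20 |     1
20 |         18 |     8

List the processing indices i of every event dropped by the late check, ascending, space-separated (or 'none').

i=0 t=0 v=2: → [0,2); WM=0
i=1 t=1 v=1: → [0,3); WM=1
i=2 t=2 v=9: → [0,4); WM=2
i=3 t=2 v=9: → [0,4); WM=2
i=4 t=4 v=3: → [4,6); WM=4
i=5 t=5 v=4: → [4,7); WM=5
i=6 t=6 v=3: → [4,8); WM=6
i=7 t=1 v=2: DROP (t<6-2); WM=6
i=8 t=8 v=3: → [8,10); WM=8
i=9 t=11 v=3: → [11,13); WM=11
i=10 t=11 v=6: → [11,13); WM=11
i=11 t=14 v=1: → [14,16); WM=14
i=12 t=14 v=4: → [14,16); WM=14
i=13 t=8 v=9: DROP (t<14-2); WM=14
i=14 t=14 v=1: → [14,16); WM=14
i=15 t=18 v=1: → [18,20); WM=18
i=16 t=18 v=6: → [18,20); WM=18
i=17 t=22 v=1: → [22,24); WM=22
i=18 t=22 v=1: → [22,24); WM=22
i=19 t=20 v=1: → [20,22); WM=22
i=20 t=18 v=8: DROP (t<22-2); WM=22

7 13 20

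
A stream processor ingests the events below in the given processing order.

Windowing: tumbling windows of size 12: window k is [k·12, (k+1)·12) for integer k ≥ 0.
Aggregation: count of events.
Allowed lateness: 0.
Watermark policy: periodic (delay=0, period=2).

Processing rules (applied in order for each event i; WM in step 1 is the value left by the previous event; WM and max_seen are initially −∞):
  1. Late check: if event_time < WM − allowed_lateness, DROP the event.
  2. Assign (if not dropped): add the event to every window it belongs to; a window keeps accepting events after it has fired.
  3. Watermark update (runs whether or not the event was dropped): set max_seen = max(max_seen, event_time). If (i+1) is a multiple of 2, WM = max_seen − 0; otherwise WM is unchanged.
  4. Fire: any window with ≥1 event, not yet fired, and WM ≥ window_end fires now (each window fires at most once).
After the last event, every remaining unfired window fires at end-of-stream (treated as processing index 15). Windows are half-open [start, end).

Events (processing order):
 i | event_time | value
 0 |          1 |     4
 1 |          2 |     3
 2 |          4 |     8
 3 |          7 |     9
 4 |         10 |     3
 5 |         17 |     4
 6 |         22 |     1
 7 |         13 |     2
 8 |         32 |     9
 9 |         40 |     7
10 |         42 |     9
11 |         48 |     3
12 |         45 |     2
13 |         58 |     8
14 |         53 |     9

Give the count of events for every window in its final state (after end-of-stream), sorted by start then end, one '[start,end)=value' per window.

i=0 t=1 v=4: → [0,12); WM=−∞
i=1 t=2 v=3: → [0,12); WM=2
i=2 t=4 v=8: → [0,12); WM=2
i=3 t=7 v=9: → [0,12); WM=7
i=4 t=10 v=3: → [0,12); WM=7
i=5 t=17 v=4: → [12,24); WM=17; [0,12) fires=5
i=6 t=22 v=1: → [12,24); WM=17
i=7 t=13 v=2: DROP (t<17-0); WM=22
i=8 t=32 v=9: → [24,36); WM=22
i=9 t=40 v=7: → [36,48); WM=40; [12,24) fires=2 [24,36) fires=1
i=10 t=42 v=9: → [36,48); WM=40
i=11 t=48 v=3: → [48,60); WM=48; [36,48) fires=2
i=12 t=45 v=2: DROP (t<48-0); WM=48
i=13 t=58 v=8: → [48,60); WM=58
i=14 t=53 v=9: DROP (t<58-0); WM=58

[0,12)=5 [12,24)=2 [24,36)=1 [36,48)=2 [48,60)=2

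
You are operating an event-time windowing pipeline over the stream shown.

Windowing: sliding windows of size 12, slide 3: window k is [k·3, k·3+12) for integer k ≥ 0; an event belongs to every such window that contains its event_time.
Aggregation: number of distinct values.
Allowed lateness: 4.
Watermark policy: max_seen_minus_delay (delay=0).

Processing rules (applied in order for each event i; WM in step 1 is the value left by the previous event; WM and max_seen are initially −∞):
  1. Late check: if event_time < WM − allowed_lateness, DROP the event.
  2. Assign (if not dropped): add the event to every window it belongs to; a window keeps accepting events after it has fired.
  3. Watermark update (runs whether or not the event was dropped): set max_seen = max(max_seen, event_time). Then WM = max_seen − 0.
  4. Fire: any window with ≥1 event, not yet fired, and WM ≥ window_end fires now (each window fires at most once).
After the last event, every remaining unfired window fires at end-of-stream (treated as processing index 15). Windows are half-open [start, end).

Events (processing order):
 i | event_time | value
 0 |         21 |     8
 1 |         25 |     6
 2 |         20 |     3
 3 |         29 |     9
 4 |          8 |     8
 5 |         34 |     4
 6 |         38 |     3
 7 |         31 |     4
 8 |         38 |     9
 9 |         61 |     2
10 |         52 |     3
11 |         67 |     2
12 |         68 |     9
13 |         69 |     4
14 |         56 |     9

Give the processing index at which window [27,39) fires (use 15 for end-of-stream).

9

i=0 t=21 v=8: → [21,33),[18,30),[15,27),[12,24); WM=21
i=1 t=25 v=6: → [24,36),[21,33),[18,30),[15,27); WM=25; [12,24) fires=1
i=2 t=20 v=3: DROP (t<25-4); WM=25
i=3 t=29 v=9: → [27,39),[24,36),[21,33),[18,30); WM=29; [15,27) fires=2
i=4 t=8 v=8: DROP (t<29-4); WM=29
i=5 t=34 v=4: → [33,45),[30,42),[27,39),[24,36); WM=34; [18,30) fires=3 [21,33) fires=3
i=6 t=38 v=3: → [36,48),[33,45),[30,42),[27,39); WM=38; [24,36) fires=3
i=7 t=31 v=4: DROP (t<38-4); WM=38
i=8 t=38 v=9: → [36,48),[33,45),[30,42),[27,39); WM=38
i=9 t=61 v=2: → [60,72),[57,69),[54,66),[51,63); WM=61; [27,39) fires=3 [30,42) fires=3 [33,45) fires=3 [36,48) fires=2
i=10 t=52 v=3: DROP (t<61-4); WM=61
i=11 t=67 v=2: → [66,78),[63,75),[60,72),[57,69); WM=67; [51,63) fires=1 [54,66) fires=1
i=12 t=68 v=9: → [66,78),[63,75),[60,72),[57,69); WM=68
i=13 t=69 v=4: → [69,81),[66,78),[63,75),[60,72); WM=69; [57,69) fires=2
i=14 t=56 v=9: DROP (t<69-4); WM=69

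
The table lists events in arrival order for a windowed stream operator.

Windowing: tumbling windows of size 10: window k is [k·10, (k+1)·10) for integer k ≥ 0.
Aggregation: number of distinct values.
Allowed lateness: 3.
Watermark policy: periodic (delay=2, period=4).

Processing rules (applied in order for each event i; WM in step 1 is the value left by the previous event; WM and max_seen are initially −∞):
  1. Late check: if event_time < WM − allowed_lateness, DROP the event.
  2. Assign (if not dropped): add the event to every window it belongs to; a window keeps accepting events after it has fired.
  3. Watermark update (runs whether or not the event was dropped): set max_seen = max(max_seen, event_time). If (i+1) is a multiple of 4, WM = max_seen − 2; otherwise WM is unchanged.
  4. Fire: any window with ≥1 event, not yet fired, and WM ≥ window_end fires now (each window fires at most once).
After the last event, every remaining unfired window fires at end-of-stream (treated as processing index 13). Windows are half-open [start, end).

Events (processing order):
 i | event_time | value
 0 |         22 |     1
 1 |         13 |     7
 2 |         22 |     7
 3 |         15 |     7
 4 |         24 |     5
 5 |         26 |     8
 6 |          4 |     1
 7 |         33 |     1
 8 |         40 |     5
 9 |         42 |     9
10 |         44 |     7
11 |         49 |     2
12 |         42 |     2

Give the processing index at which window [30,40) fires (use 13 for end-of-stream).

11

i=0 t=22 v=1: → [20,30); WM=−∞
i=1 t=13 v=7: → [10,20); WM=−∞
i=2 t=22 v=7: → [20,30); WM=−∞
i=3 t=15 v=7: → [10,20); WM=20; [10,20) fires=1
i=4 t=24 v=5: → [20,30); WM=20
i=5 t=26 v=8: → [20,30); WM=20
i=6 t=4 v=1: DROP (t<20-3); WM=20
i=7 t=33 v=1: → [30,40); WM=31; [20,30) fires=4
i=8 t=40 v=5: → [40,50); WM=31
i=9 t=42 v=9: → [40,50); WM=31
i=10 t=44 v=7: → [40,50); WM=31
i=11 t=49 v=2: → [40,50); WM=47; [30,40) fires=1
i=12 t=42 v=2: DROP (t<47-3); WM=47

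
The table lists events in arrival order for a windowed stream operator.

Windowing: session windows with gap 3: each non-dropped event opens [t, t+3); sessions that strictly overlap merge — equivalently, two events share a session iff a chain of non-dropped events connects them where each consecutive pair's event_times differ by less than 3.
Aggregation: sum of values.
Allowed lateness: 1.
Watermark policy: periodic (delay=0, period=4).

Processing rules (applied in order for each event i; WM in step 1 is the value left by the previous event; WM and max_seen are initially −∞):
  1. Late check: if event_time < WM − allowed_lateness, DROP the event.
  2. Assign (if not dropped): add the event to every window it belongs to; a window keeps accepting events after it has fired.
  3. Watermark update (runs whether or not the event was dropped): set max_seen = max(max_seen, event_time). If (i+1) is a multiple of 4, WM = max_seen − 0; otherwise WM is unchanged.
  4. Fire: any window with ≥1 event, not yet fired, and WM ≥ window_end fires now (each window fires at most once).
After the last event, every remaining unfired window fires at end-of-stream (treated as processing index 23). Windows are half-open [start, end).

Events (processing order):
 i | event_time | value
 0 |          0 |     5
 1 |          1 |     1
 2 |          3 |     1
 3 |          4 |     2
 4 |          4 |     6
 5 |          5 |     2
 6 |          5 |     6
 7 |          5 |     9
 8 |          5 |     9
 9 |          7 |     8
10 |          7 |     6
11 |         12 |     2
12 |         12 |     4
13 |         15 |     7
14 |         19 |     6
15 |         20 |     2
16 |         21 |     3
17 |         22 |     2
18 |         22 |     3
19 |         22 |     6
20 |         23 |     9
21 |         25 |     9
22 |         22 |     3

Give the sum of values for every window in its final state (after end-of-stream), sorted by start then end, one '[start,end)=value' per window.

i=0 t=0 v=5: → [0,3); WM=−∞
i=1 t=1 v=1: → [0,4); WM=−∞
i=2 t=3 v=1: → [0,6); WM=−∞
i=3 t=4 v=2: → [0,7); WM=4
i=4 t=4 v=6: → [0,7); WM=4
i=5 t=5 v=2: → [0,8); WM=4
i=6 t=5 v=6: → [0,8); WM=4
i=7 t=5 v=9: → [0,8); WM=5
i=8 t=5 v=9: → [0,8); WM=5
i=9 t=7 v=8: → [0,10); WM=5
i=10 t=7 v=6: → [0,10); WM=5
i=11 t=12 v=2: → [12,15); WM=12
i=12 t=12 v=4: → [12,15); WM=12
i=13 t=15 v=7: → [15,18); WM=12
i=14 t=19 v=6: → [19,22); WM=12
i=15 t=20 v=2: → [19,23); WM=20
i=16 t=21 v=3: → [19,24); WM=20
i=17 t=22 v=2: → [19,25); WM=20
i=18 t=22 v=3: → [19,25); WM=20
i=19 t=22 v=6: → [19,25); WM=22
i=20 t=23 v=9: → [19,26); WM=22
i=21 t=25 v=9: → [19,28); WM=22
i=22 t=22 v=3: → [19,28); WM=22

[0,10)=55 [12,15)=6 [15,18)=7 [19,28)=43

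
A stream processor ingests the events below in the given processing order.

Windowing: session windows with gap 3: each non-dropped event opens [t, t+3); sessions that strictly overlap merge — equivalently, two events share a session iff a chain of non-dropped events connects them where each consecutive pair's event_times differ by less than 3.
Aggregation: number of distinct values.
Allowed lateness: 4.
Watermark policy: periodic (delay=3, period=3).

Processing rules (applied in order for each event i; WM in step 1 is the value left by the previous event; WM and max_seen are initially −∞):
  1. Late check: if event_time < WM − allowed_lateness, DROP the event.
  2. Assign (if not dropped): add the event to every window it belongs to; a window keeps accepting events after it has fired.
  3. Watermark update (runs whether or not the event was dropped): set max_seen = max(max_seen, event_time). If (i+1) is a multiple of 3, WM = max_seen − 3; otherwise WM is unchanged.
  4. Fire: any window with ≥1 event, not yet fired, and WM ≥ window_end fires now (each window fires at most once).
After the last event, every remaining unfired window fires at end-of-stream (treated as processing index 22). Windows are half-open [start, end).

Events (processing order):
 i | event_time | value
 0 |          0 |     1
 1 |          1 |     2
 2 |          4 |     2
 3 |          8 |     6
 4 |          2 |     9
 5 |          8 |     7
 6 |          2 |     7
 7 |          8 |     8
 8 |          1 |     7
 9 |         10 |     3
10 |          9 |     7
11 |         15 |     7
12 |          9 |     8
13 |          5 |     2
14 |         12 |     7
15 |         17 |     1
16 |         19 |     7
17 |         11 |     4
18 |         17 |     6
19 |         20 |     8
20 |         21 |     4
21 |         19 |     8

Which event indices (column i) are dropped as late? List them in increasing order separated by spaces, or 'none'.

i=0 t=0 v=1: → [0,3); WM=−∞
i=1 t=1 v=2: → [0,4); WM=−∞
i=2 t=4 v=2: → [4,7); WM=1
i=3 t=8 v=6: → [8,11); WM=1
i=4 t=2 v=9: → [0,7); WM=1
i=5 t=8 v=7: → [8,11); WM=5
i=6 t=2 v=7: → [0,7); WM=5
i=7 t=8 v=8: → [8,11); WM=5
i=8 t=1 v=7: → [0,7); WM=5
i=9 t=10 v=3: → [8,13); WM=5
i=10 t=9 v=7: → [8,13); WM=5
i=11 t=15 v=7: → [15,18); WM=12
i=12 t=9 v=8: → [8,13); WM=12
i=13 t=5 v=2: DROP (t<12-4); WM=12
i=14 t=12 v=7: → [8,15); WM=12
i=15 t=17 v=1: → [15,20); WM=12
i=16 t=19 v=7: → [15,22); WM=12
i=17 t=11 v=4: → [8,15); WM=16
i=18 t=17 v=6: → [15,22); WM=16
i=19 t=20 v=8: → [15,23); WM=16
i=20 t=21 v=4: → [15,24); WM=18
i=21 t=19 v=8: → [15,24); WM=18

13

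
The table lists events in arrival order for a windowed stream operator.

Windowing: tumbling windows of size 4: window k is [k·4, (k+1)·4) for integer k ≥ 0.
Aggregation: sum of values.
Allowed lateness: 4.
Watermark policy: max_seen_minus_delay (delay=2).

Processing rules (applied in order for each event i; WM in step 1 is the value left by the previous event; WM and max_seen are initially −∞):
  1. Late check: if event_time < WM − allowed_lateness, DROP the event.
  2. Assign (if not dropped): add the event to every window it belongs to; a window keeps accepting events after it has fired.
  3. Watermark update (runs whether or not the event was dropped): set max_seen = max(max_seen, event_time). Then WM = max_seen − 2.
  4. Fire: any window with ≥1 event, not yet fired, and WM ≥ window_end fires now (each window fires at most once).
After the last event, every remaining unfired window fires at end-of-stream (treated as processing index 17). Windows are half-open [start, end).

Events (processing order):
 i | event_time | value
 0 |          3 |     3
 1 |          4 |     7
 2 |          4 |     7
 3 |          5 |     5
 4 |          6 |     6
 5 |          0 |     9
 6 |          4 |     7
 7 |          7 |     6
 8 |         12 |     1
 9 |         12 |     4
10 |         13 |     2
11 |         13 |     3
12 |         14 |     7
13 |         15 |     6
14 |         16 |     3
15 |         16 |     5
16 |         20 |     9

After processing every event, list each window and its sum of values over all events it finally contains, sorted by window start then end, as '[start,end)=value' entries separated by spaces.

i=0 t=3 v=3: → [0,4); WM=1
i=1 t=4 v=7: → [4,8); WM=2
i=2 t=4 v=7: → [4,8); WM=2
i=3 t=5 v=5: → [4,8); WM=3
i=4 t=6 v=6: → [4,8); WM=4; [0,4) fires=3
i=5 t=0 v=9: → [0,4); WM=4
i=6 t=4 v=7: → [4,8); WM=4
i=7 t=7 v=6: → [4,8); WM=5
i=8 t=12 v=1: → [12,16); WM=10; [4,8) fires=38
i=9 t=12 v=4: → [12,16); WM=10
i=10 t=13 v=2: → [12,16); WM=11
i=11 t=13 v=3: → [12,16); WM=11
i=12 t=14 v=7: → [12,16); WM=12
i=13 t=15 v=6: → [12,16); WM=13
i=14 t=16 v=3: → [16,20); WM=14
i=15 t=16 v=5: → [16,20); WM=14
i=16 t=20 v=9: → [20,24); WM=18; [12,16) fires=23

[0,4)=12 [4,8)=38 [12,16)=23 [16,20)=8 [20,24)=9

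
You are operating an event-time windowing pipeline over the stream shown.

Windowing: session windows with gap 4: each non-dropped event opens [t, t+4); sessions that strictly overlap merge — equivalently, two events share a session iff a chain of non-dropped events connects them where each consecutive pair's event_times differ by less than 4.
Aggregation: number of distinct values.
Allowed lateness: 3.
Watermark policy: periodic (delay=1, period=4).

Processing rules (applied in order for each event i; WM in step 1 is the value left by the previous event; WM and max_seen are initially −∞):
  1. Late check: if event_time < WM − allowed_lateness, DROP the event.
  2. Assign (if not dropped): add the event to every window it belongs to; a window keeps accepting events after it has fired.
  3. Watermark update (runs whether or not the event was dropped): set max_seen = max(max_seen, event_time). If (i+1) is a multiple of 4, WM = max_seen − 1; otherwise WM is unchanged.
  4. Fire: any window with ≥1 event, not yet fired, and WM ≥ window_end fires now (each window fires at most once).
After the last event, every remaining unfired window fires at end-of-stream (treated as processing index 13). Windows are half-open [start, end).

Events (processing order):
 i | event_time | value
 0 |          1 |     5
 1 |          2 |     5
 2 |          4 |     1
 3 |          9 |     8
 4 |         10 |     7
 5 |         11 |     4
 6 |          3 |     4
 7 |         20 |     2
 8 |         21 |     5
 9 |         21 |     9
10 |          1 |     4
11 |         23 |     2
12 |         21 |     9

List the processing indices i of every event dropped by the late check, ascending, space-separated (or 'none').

6 10

i=0 t=1 v=5: → [1,5); WM=−∞
i=1 t=2 v=5: → [1,6); WM=−∞
i=2 t=4 v=1: → [1,8); WM=−∞
i=3 t=9 v=8: → [9,13); WM=8
i=4 t=10 v=7: → [9,14); WM=8
i=5 t=11 v=4: → [9,15); WM=8
i=6 t=3 v=4: DROP (t<8-3); WM=8
i=7 t=20 v=2: → [20,24); WM=19
i=8 t=21 v=5: → [20,25); WM=19
i=9 t=21 v=9: → [20,25); WM=19
i=10 t=1 v=4: DROP (t<19-3); WM=19
i=11 t=23 v=2: → [20,27); WM=22
i=12 t=21 v=9: → [20,27); WM=22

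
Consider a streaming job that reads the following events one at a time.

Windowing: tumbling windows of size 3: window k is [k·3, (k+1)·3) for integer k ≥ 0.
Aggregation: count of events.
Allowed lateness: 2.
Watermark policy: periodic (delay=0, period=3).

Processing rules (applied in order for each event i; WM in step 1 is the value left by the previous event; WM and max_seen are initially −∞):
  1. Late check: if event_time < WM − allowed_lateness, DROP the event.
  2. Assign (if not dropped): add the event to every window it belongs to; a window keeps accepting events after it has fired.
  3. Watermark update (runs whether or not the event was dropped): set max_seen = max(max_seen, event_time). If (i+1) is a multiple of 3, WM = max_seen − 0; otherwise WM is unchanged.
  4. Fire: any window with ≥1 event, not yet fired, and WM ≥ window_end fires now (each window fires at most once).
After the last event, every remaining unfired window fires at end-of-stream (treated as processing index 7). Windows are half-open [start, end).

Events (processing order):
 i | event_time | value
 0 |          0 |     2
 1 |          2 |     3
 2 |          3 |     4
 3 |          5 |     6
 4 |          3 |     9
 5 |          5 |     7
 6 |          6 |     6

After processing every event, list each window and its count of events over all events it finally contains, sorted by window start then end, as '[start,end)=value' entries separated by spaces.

i=0 t=0 v=2: → [0,3); WM=−∞
i=1 t=2 v=3: → [0,3); WM=−∞
i=2 t=3 v=4: → [3,6); WM=3; [0,3) fires=2
i=3 t=5 v=6: → [3,6); WM=3
i=4 t=3 v=9: → [3,6); WM=3
i=5 t=5 v=7: → [3,6); WM=5
i=6 t=6 v=6: → [6,9); WM=5

[0,3)=2 [3,6)=4 [6,9)=1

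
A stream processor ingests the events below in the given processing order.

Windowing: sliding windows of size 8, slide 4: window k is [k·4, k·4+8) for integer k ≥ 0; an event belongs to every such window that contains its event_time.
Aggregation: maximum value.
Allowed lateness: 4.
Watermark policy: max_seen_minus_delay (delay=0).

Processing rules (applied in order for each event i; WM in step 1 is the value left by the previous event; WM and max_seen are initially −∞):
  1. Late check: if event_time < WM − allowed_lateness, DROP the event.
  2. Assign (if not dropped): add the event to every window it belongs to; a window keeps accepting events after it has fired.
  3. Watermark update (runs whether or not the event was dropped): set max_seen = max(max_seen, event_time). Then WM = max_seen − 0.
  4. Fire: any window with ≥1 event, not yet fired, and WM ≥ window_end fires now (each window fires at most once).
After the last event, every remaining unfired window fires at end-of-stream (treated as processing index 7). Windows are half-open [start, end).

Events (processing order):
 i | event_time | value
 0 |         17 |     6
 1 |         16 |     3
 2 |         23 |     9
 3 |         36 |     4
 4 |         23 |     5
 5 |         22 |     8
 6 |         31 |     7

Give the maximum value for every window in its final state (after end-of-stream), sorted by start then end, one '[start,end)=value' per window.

i=0 t=17 v=6: → [16,24),[12,20); WM=17
i=1 t=16 v=3: → [16,24),[12,20); WM=17
i=2 t=23 v=9: → [20,28),[16,24); WM=23; [12,20) fires=6
i=3 t=36 v=4: → [36,44),[32,40); WM=36; [16,24) fires=9 [20,28) fires=9
i=4 t=23 v=5: DROP (t<36-4); WM=36
i=5 t=22 v=8: DROP (t<36-4); WM=36
i=6 t=31 v=7: DROP (t<36-4); WM=36

[12,20)=6 [16,24)=9 [20,28)=9 [32,40)=4 [36,44)=4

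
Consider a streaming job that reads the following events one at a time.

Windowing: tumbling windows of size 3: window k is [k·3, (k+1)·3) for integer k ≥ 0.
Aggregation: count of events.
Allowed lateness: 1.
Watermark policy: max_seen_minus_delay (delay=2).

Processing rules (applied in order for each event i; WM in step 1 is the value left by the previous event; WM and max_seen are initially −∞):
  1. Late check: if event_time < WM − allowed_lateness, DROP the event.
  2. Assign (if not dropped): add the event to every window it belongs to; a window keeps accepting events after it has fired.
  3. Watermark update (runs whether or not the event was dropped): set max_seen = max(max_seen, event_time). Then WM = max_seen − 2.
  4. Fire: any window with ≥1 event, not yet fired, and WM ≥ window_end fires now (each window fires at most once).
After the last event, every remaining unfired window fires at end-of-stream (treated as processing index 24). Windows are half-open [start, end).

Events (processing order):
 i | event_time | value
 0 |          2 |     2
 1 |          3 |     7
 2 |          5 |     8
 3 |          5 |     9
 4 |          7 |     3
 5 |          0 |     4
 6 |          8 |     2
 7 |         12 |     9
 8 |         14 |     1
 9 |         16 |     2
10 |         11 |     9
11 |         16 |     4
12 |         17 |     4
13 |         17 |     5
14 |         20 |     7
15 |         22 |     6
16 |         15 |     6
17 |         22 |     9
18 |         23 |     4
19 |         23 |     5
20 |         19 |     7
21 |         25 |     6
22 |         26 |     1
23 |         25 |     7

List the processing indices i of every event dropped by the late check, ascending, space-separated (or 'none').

i=0 t=2 v=2: → [0,3); WM=0
i=1 t=3 v=7: → [3,6); WM=1
i=2 t=5 v=8: → [3,6); WM=3; [0,3) fires=1
i=3 t=5 v=9: → [3,6); WM=3
i=4 t=7 v=3: → [6,9); WM=5
i=5 t=0 v=4: DROP (t<5-1); WM=5
i=6 t=8 v=2: → [6,9); WM=6; [3,6) fires=3
i=7 t=12 v=9: → [12,15); WM=10; [6,9) fires=2
i=8 t=14 v=1: → [12,15); WM=12
i=9 t=16 v=2: → [15,18); WM=14
i=10 t=11 v=9: DROP (t<14-1); WM=14
i=11 t=16 v=4: → [15,18); WM=14
i=12 t=17 v=4: → [15,18); WM=15; [12,15) fires=2
i=13 t=17 v=5: → [15,18); WM=15
i=14 t=20 v=7: → [18,21); WM=18; [15,18) fires=4
i=15 t=22 v=6: → [21,24); WM=20
i=16 t=15 v=6: DROP (t<20-1); WM=20
i=17 t=22 v=9: → [21,24); WM=20
i=18 t=23 v=4: → [21,24); WM=21; [18,21) fires=1
i=19 t=23 v=5: → [21,24); WM=21
i=20 t=19 v=7: DROP (t<21-1); WM=21
i=21 t=25 v=6: → [24,27); WM=23
i=22 t=26 v=1: → [24,27); WM=24; [21,24) fires=4
i=23 t=25 v=7: → [24,27); WM=24

5 10 16 20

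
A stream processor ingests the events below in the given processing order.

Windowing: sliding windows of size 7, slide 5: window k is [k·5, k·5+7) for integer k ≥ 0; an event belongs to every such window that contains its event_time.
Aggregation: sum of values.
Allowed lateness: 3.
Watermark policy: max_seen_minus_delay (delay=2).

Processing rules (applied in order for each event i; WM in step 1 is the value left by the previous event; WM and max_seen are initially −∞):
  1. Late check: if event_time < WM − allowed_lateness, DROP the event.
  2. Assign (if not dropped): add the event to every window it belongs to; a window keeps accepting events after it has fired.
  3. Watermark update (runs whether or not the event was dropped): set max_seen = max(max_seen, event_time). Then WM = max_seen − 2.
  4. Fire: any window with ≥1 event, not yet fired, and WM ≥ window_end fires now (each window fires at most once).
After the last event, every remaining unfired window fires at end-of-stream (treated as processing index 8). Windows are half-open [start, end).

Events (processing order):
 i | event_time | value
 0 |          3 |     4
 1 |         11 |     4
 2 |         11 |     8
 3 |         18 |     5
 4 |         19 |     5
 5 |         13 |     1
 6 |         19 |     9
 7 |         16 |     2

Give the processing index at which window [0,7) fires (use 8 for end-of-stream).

1

i=0 t=3 v=4: → [0,7); WM=1
i=1 t=11 v=4: → [10,17),[5,12); WM=9; [0,7) fires=4
i=2 t=11 v=8: → [10,17),[5,12); WM=9
i=3 t=18 v=5: → [15,22); WM=16; [5,12) fires=12
i=4 t=19 v=5: → [15,22); WM=17; [10,17) fires=12
i=5 t=13 v=1: DROP (t<17-3); WM=17
i=6 t=19 v=9: → [15,22); WM=17
i=7 t=16 v=2: → [15,22),[10,17); WM=17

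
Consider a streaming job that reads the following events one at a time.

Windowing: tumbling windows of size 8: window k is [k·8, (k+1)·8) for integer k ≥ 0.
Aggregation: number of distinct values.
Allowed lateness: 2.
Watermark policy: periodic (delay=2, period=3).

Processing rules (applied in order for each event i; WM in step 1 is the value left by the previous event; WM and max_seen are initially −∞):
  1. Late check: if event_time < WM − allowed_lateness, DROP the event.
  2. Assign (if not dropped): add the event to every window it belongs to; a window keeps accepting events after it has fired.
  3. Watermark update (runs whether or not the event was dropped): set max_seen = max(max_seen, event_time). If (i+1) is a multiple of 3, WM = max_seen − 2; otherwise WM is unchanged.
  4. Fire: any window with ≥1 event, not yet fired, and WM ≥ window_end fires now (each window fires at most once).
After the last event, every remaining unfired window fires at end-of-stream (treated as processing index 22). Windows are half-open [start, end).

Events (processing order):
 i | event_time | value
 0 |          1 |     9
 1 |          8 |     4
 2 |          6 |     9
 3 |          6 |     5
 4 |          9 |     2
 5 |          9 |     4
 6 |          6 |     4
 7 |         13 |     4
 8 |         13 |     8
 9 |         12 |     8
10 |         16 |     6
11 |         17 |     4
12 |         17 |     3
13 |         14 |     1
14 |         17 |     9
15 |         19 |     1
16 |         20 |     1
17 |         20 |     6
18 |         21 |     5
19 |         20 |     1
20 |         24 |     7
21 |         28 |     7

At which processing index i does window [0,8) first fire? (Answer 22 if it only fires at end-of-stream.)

i=0 t=1 v=9: → [0,8); WM=−∞
i=1 t=8 v=4: → [8,16); WM=−∞
i=2 t=6 v=9: → [0,8); WM=6
i=3 t=6 v=5: → [0,8); WM=6
i=4 t=9 v=2: → [8,16); WM=6
i=5 t=9 v=4: → [8,16); WM=7
i=6 t=6 v=4: → [0,8); WM=7
i=7 t=13 v=4: → [8,16); WM=7
i=8 t=13 v=8: → [8,16); WM=11; [0,8) fires=3
i=9 t=12 v=8: → [8,16); WM=11
i=10 t=16 v=6: → [16,24); WM=11
i=11 t=17 v=4: → [16,24); WM=15
i=12 t=17 v=3: → [16,24); WM=15
i=13 t=14 v=1: → [8,16); WM=15
i=14 t=17 v=9: → [16,24); WM=15
i=15 t=19 v=1: → [16,24); WM=15
i=16 t=20 v=1: → [16,24); WM=15
i=17 t=20 v=6: → [16,24); WM=18; [8,16) fires=4
i=18 t=21 v=5: → [16,24); WM=18
i=19 t=20 v=1: → [16,24); WM=18
i=20 t=24 v=7: → [24,32); WM=22
i=21 t=28 v=7: → [24,32); WM=22

8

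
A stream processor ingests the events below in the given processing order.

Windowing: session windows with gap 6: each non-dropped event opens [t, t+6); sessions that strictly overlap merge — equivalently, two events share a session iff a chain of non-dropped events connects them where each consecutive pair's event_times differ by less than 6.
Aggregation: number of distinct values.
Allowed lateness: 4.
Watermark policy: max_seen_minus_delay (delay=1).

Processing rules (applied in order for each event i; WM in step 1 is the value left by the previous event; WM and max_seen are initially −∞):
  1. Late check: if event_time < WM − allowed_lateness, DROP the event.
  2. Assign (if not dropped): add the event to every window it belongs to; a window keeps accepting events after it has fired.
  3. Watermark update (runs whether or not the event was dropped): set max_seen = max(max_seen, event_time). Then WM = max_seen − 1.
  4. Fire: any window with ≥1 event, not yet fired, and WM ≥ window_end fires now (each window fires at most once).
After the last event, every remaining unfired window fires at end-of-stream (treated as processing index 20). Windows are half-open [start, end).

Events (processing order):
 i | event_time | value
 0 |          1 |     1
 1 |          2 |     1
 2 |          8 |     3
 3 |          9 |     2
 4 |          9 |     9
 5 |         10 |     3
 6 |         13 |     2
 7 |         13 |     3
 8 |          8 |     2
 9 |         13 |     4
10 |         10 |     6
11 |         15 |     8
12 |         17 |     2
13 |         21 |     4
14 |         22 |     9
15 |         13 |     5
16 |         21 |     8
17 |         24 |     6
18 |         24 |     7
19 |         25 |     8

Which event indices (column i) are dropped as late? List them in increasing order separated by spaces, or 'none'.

i=0 t=1 v=1: → [1,7); WM=0
i=1 t=2 v=1: → [1,8); WM=1
i=2 t=8 v=3: → [8,14); WM=7
i=3 t=9 v=2: → [8,15); WM=8
i=4 t=9 v=9: → [8,15); WM=8
i=5 t=10 v=3: → [8,16); WM=9
i=6 t=13 v=2: → [8,19); WM=12
i=7 t=13 v=3: → [8,19); WM=12
i=8 t=8 v=2: → [8,19); WM=12
i=9 t=13 v=4: → [8,19); WM=12
i=10 t=10 v=6: → [8,19); WM=12
i=11 t=15 v=8: → [8,21); WM=14
i=12 t=17 v=2: → [8,23); WM=16
i=13 t=21 v=4: → [8,27); WM=20
i=14 t=22 v=9: → [8,28); WM=21
i=15 t=13 v=5: DROP (t<21-4); WM=21
i=16 t=21 v=8: → [8,28); WM=21
i=17 t=24 v=6: → [8,30); WM=23
i=18 t=24 v=7: → [8,30); WM=23
i=19 t=25 v=8: → [8,31); WM=24

15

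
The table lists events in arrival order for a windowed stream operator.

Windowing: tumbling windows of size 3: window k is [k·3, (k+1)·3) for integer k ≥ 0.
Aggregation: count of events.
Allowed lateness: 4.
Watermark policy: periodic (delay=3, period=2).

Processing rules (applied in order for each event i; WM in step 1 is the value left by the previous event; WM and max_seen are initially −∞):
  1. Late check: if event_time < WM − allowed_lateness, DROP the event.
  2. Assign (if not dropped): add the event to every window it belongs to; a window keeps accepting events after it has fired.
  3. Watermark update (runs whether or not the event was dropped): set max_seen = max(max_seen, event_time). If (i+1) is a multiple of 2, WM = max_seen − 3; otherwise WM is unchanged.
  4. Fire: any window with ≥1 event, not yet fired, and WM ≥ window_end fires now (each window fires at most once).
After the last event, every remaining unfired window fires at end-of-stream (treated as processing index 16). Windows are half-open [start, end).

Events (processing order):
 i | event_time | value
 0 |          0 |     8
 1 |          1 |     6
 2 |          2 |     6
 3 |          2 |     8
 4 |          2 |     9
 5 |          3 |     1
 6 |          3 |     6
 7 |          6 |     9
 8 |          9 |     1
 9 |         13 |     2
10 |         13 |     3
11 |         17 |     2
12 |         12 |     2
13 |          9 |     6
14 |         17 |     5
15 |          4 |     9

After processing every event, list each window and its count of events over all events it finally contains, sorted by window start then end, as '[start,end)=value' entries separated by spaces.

i=0 t=0 v=8: → [0,3); WM=−∞
i=1 t=1 v=6: → [0,3); WM=-2
i=2 t=2 v=6: → [0,3); WM=-2
i=3 t=2 v=8: → [0,3); WM=-1
i=4 t=2 v=9: → [0,3); WM=-1
i=5 t=3 v=1: → [3,6); WM=0
i=6 t=3 v=6: → [3,6); WM=0
i=7 t=6 v=9: → [6,9); WM=3; [0,3) fires=5
i=8 t=9 v=1: → [9,12); WM=3
i=9 t=13 v=2: → [12,15); WM=10; [3,6) fires=2 [6,9) fires=1
i=10 t=13 v=3: → [12,15); WM=10
i=11 t=17 v=2: → [15,18); WM=14; [9,12) fires=1
i=12 t=12 v=2: → [12,15); WM=14
i=13 t=9 v=6: DROP (t<14-4); WM=14
i=14 t=17 v=5: → [15,18); WM=14
i=15 t=4 v=9: DROP (t<14-4); WM=14

[0,3)=5 [3,6)=2 [6,9)=1 [9,12)=1 [12,15)=3 [15,18)=2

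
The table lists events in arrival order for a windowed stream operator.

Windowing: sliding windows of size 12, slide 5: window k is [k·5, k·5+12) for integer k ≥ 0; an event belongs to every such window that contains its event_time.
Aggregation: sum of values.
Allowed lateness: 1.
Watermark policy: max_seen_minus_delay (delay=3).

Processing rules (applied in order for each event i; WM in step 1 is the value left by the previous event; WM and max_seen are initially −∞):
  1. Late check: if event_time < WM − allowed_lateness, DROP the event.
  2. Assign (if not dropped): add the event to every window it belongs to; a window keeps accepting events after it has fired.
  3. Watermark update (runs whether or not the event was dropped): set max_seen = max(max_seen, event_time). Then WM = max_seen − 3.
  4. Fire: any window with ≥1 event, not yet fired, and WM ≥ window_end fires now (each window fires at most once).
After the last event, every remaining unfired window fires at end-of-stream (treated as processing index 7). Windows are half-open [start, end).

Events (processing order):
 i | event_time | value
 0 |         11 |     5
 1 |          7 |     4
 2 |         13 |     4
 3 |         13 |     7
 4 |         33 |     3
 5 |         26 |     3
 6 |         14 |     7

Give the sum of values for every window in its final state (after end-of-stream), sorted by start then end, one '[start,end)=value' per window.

i=0 t=11 v=5: → [10,22),[5,17),[0,12); WM=8
i=1 t=7 v=4: → [5,17),[0,12); WM=8
i=2 t=13 v=4: → [10,22),[5,17); WM=10
i=3 t=13 v=7: → [10,22),[5,17); WM=10
i=4 t=33 v=3: → [30,42),[25,37); WM=30; [0,12) fires=9 [5,17) fires=20 [10,22) fires=16
i=5 t=26 v=3: DROP (t<30-1); WM=30
i=6 t=14 v=7: DROP (t<30-1); WM=30

[0,12)=9 [5,17)=20 [10,22)=16 [25,37)=3 [30,42)=3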